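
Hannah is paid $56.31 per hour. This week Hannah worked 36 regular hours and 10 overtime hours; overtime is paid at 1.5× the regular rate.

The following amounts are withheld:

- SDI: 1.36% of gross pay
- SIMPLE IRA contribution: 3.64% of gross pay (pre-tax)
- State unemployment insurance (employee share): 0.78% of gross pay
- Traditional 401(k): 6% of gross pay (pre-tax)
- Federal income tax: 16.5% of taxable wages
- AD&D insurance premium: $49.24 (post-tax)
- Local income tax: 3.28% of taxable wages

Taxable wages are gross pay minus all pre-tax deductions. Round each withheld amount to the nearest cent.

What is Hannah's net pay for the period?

$1970.98

Regular pay: 36 × $56.31 = $2027.16
Overtime pay: 10 × $56.31 × 1.5 = $844.65
Gross pay = $2027.16 + $844.65 = $2871.81
SIMPLE IRA contribution: $2871.81 × 0.0364 = $104.53
Traditional 401(k): $2871.81 × 0.06 = $172.31
Pre-tax total = $104.53 + $172.31 = $276.84
Taxable wages = $2871.81 − $276.84 = $2594.97
Federal income tax: $2594.97 × 0.165 = $428.17
Local income tax: $2594.97 × 0.0328 = $85.12
SDI: $2871.81 × 0.0136 = $39.06
State unemployment insurance (employee share): $2871.81 × 0.0078 = $22.40
AD&D insurance premium: $49.24
Total deductions = $104.53 + $172.31 + $428.17 + $85.12 + $39.06 + $22.40 + $49.24 = $900.83
Net pay = $2871.81 − $900.83 = $1970.98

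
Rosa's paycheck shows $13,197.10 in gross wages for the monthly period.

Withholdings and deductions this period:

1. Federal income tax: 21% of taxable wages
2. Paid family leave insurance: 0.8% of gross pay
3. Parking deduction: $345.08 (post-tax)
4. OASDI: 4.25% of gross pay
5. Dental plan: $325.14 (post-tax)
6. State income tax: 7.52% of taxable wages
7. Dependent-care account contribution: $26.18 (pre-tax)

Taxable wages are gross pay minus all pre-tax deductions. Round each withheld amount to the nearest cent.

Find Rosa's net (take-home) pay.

$8,077.90

Dependent-care account contribution: $26.18
Taxable wages = $13,197.10 − $26.18 = $13,170.92
Federal income tax: $13,170.92 × 0.21 = $2,765.89
State income tax: $13,170.92 × 0.0752 = $990.45
Paid family leave insurance: $13,197.10 × 0.008 = $105.58
OASDI: $13,197.10 × 0.0425 = $560.88
Dental plan: $325.14
Parking deduction: $345.08
Total deductions = $26.18 + $2,765.89 + $990.45 + $105.58 + $560.88 + $325.14 + $345.08 = $5,119.20
Net pay = $13,197.10 − $5,119.20 = $8,077.90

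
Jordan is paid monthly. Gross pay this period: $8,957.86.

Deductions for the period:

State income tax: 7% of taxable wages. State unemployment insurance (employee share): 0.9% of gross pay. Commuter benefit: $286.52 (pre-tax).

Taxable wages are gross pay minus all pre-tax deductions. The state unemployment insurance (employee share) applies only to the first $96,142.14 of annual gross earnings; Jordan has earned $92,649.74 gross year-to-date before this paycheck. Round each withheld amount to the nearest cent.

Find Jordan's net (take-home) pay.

$8,032.92

Commuter benefit: $286.52
Taxable wages = $8,957.86 − $286.52 = $8,671.34
State income tax: $8,671.34 × 0.07 = $606.99
State unemployment insurance (employee share): only $96,142.14 − $92,649.74 = $3,492.40 of this check is subject → $3,492.40 × 0.009 = $31.43
Total deductions = $286.52 + $606.99 + $31.43 = $924.94
Net pay = $8,957.86 − $924.94 = $8,032.92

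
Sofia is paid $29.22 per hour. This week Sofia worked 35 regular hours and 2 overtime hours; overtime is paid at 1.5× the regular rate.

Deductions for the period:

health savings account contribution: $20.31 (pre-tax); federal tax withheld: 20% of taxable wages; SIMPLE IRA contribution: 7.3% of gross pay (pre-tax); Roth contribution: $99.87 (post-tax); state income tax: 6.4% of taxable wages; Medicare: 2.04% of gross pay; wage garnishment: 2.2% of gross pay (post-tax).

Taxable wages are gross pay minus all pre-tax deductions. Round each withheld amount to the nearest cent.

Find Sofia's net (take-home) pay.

Regular pay: 35 × $29.22 = $1,022.70
Overtime pay: 2 × $29.22 × 1.5 = $87.66
Gross pay = $1,022.70 + $87.66 = $1,110.36
SIMPLE IRA contribution: $1,110.36 × 0.073 = $81.06
Health savings account contribution: $20.31
Pre-tax total = $81.06 + $20.31 = $101.37
Taxable wages = $1,110.36 − $101.37 = $1,008.99
State income tax: $1,008.99 × 0.064 = $64.58
Federal tax withheld: $1,008.99 × 0.2 = $201.80
Medicare: $1,110.36 × 0.0204 = $22.65
Wage garnishment: $1,110.36 × 0.022 = $24.43
Roth contribution: $99.87
Total deductions = $81.06 + $20.31 + $64.58 + $201.80 + $22.65 + $24.43 + $99.87 = $514.70
Net pay = $1,110.36 − $514.70 = $595.66

$595.66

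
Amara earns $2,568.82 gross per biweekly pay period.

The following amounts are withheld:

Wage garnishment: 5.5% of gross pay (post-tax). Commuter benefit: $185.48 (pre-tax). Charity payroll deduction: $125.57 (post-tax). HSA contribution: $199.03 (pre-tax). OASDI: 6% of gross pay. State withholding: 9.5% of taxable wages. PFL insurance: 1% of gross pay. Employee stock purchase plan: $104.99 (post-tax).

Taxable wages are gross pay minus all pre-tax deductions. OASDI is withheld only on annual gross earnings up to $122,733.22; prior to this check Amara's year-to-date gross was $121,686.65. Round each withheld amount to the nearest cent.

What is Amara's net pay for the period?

$1,516.47

Commuter benefit: $185.48
HSA contribution: $199.03
Pre-tax total = $185.48 + $199.03 = $384.51
Taxable wages = $2,568.82 − $384.51 = $2,184.31
State withholding: $2,184.31 × 0.095 = $207.51
PFL insurance: $2,568.82 × 0.01 = $25.69
OASDI: only $122,733.22 − $121,686.65 = $1,046.57 of this check is subject → $1,046.57 × 0.06 = $62.79
Charity payroll deduction: $125.57
Employee stock purchase plan: $104.99
Wage garnishment: $2,568.82 × 0.055 = $141.29
Total deductions = $185.48 + $199.03 + $207.51 + $25.69 + $62.79 + $125.57 + $104.99 + $141.29 = $1,052.35
Net pay = $2,568.82 − $1,052.35 = $1,516.47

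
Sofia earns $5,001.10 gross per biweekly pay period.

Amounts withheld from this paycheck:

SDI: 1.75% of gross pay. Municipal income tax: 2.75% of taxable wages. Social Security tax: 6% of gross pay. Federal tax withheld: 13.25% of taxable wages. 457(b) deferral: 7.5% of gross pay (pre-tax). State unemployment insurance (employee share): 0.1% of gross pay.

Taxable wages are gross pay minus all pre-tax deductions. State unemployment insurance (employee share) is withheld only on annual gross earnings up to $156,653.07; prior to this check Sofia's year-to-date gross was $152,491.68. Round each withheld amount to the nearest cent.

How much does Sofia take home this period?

$3,494.10

457(b) deferral: $5,001.10 × 0.075 = $375.08
Taxable wages = $5,001.10 − $375.08 = $4,626.02
Federal tax withheld: $4,626.02 × 0.1325 = $612.95
Municipal income tax: $4,626.02 × 0.0275 = $127.22
State unemployment insurance (employee share): only $156,653.07 − $152,491.68 = $4,161.39 of this check is subject → $4,161.39 × 0.001 = $4.16
Social Security tax: $5,001.10 × 0.06 = $300.07
SDI: $5,001.10 × 0.0175 = $87.52
Total deductions = $375.08 + $612.95 + $127.22 + $4.16 + $300.07 + $87.52 = $1,507.00
Net pay = $5,001.10 − $1,507.00 = $3,494.10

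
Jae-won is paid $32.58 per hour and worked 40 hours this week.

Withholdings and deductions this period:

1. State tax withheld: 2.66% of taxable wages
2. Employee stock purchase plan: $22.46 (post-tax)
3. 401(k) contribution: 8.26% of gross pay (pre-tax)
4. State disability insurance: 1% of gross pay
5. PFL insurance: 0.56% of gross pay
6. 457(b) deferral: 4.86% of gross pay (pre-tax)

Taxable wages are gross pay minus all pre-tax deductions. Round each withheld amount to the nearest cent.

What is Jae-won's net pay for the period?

$1,059.31

Gross pay: 40 × $32.58 = $1,303.20
401(k) contribution: $1,303.20 × 0.0826 = $107.64
457(b) deferral: $1,303.20 × 0.0486 = $63.34
Pre-tax total = $107.64 + $63.34 = $170.98
Taxable wages = $1,303.20 − $170.98 = $1,132.22
State tax withheld: $1,132.22 × 0.0266 = $30.12
PFL insurance: $1,303.20 × 0.0056 = $7.30
State disability insurance: $1,303.20 × 0.01 = $13.03
Employee stock purchase plan: $22.46
Total deductions = $107.64 + $63.34 + $30.12 + $7.30 + $13.03 + $22.46 = $243.89
Net pay = $1,303.20 − $243.89 = $1,059.31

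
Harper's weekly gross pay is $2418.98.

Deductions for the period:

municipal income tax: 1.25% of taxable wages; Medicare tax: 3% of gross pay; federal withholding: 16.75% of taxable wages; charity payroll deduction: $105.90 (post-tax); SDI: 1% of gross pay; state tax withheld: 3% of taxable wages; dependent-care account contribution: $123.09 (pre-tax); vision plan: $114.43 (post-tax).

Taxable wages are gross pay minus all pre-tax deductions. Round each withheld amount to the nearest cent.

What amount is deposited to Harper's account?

$1496.66

Dependent-care account contribution: $123.09
Taxable wages = $2418.98 − $123.09 = $2295.89
Federal withholding: $2295.89 × 0.1675 = $384.56
Municipal income tax: $2295.89 × 0.0125 = $28.70
State tax withheld: $2295.89 × 0.03 = $68.88
Medicare tax: $2418.98 × 0.03 = $72.57
SDI: $2418.98 × 0.01 = $24.19
Vision plan: $114.43
Charity payroll deduction: $105.90
Total deductions = $123.09 + $384.56 + $28.70 + $68.88 + $72.57 + $24.19 + $114.43 + $105.90 = $922.32
Net pay = $2418.98 − $922.32 = $1496.66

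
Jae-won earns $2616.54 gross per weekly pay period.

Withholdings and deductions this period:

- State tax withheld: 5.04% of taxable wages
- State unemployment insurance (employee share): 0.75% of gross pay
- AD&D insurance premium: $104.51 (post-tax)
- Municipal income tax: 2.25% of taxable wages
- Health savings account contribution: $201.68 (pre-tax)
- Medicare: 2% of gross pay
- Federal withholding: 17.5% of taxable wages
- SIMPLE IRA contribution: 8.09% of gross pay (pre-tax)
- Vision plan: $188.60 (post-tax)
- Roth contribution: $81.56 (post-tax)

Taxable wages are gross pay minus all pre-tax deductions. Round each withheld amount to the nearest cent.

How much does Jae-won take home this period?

$1210.39

Health savings account contribution: $201.68
SIMPLE IRA contribution: $2616.54 × 0.0809 = $211.68
Pre-tax total = $201.68 + $211.68 = $413.36
Taxable wages = $2616.54 − $413.36 = $2203.18
Municipal income tax: $2203.18 × 0.0225 = $49.57
Federal withholding: $2203.18 × 0.175 = $385.56
State tax withheld: $2203.18 × 0.0504 = $111.04
State unemployment insurance (employee share): $2616.54 × 0.0075 = $19.62
Medicare: $2616.54 × 0.02 = $52.33
AD&D insurance premium: $104.51
Vision plan: $188.60
Roth contribution: $81.56
Total deductions = $201.68 + $211.68 + $49.57 + $385.56 + $111.04 + $19.62 + $52.33 + $104.51 + $188.60 + $81.56 = $1406.15
Net pay = $2616.54 − $1406.15 = $1210.39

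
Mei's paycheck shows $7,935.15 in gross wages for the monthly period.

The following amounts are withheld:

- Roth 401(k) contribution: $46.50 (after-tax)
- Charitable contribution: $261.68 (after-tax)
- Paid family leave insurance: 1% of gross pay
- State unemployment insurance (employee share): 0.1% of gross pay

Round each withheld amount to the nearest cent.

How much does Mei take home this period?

State unemployment insurance (employee share): $7,935.15 × 0.001 = $7.94
Paid family leave insurance: $7,935.15 × 0.01 = $79.35
Charitable contribution: $261.68
Roth 401(k) contribution: $46.50
Total deductions = $7.94 + $79.35 + $261.68 + $46.50 = $395.47
Net pay = $7,935.15 − $395.47 = $7,539.68

$7,539.68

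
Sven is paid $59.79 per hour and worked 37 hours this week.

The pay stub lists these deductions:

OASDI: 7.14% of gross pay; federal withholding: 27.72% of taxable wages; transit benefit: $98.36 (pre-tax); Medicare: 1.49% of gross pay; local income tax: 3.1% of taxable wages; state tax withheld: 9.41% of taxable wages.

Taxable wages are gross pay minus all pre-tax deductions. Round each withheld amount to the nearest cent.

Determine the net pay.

Gross pay: 37 × $59.79 = $2,212.23
Transit benefit: $98.36
Taxable wages = $2,212.23 − $98.36 = $2,113.87
Federal withholding: $2,113.87 × 0.2772 = $585.96
Local income tax: $2,113.87 × 0.031 = $65.53
State tax withheld: $2,113.87 × 0.0941 = $198.92
Medicare: $2,212.23 × 0.0149 = $32.96
OASDI: $2,212.23 × 0.0714 = $157.95
Total deductions = $98.36 + $585.96 + $65.53 + $198.92 + $32.96 + $157.95 = $1,139.68
Net pay = $2,212.23 − $1,139.68 = $1,072.55

$1,072.55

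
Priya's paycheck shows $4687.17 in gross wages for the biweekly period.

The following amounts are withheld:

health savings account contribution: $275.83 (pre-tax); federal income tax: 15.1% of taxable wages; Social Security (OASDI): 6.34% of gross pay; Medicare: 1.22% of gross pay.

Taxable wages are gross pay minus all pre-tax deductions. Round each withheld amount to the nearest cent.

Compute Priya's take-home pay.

Health savings account contribution: $275.83
Taxable wages = $4687.17 − $275.83 = $4411.34
Federal income tax: $4411.34 × 0.151 = $666.11
Social Security (OASDI): $4687.17 × 0.0634 = $297.17
Medicare: $4687.17 × 0.0122 = $57.18
Total deductions = $275.83 + $666.11 + $297.17 + $57.18 = $1296.29
Net pay = $4687.17 − $1296.29 = $3390.88

$3390.88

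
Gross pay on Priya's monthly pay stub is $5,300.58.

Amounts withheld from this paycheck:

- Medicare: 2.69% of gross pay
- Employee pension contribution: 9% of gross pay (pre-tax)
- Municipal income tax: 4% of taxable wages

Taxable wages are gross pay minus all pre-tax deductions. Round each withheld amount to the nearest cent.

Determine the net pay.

$4,488.00

Employee pension contribution: $5,300.58 × 0.09 = $477.05
Taxable wages = $5,300.58 − $477.05 = $4,823.53
Municipal income tax: $4,823.53 × 0.04 = $192.94
Medicare: $5,300.58 × 0.0269 = $142.59
Total deductions = $477.05 + $192.94 + $142.59 = $812.58
Net pay = $5,300.58 − $812.58 = $4,488.00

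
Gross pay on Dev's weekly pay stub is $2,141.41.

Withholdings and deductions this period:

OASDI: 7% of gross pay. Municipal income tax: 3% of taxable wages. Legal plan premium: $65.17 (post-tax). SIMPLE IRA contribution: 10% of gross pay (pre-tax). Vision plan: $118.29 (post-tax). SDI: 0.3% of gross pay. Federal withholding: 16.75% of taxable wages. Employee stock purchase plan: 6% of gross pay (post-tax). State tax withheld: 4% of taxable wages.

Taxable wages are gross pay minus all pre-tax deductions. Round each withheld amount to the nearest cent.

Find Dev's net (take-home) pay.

$1,001.28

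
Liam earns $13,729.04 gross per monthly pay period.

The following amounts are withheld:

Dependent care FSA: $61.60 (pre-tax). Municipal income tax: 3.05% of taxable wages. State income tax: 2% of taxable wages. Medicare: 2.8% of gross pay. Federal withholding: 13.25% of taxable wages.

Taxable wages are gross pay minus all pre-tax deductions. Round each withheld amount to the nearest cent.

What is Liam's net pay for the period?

$10,781.88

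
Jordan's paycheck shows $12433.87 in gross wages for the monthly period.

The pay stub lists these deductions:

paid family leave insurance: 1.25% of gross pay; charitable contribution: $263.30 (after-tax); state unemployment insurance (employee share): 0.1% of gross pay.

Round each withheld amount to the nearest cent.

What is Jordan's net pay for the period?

State unemployment insurance (employee share): $12433.87 × 0.001 = $12.43
Paid family leave insurance: $12433.87 × 0.0125 = $155.42
Charitable contribution: $263.30
Total deductions = $12.43 + $155.42 + $263.30 = $431.15
Net pay = $12433.87 − $431.15 = $12002.72

$12002.72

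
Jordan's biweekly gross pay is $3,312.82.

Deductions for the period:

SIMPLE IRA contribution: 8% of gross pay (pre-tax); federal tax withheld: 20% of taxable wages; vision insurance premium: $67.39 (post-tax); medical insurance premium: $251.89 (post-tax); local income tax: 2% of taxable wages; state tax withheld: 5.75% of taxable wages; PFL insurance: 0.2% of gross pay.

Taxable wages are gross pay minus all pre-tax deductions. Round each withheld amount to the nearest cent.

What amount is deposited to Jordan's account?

SIMPLE IRA contribution: $3,312.82 × 0.08 = $265.03
Taxable wages = $3,312.82 − $265.03 = $3,047.79
Local income tax: $3,047.79 × 0.02 = $60.96
Federal tax withheld: $3,047.79 × 0.2 = $609.56
State tax withheld: $3,047.79 × 0.0575 = $175.25
PFL insurance: $3,312.82 × 0.002 = $6.63
Medical insurance premium: $251.89
Vision insurance premium: $67.39
Total deductions = $265.03 + $60.96 + $609.56 + $175.25 + $6.63 + $251.89 + $67.39 = $1,436.71
Net pay = $3,312.82 − $1,436.71 = $1,876.11

$1,876.11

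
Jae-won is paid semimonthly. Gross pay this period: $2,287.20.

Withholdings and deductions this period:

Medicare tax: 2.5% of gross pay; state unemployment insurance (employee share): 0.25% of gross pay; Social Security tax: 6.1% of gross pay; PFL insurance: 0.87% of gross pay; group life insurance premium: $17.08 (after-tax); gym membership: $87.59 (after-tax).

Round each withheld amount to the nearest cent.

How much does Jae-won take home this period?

$1,960.21

State unemployment insurance (employee share): $2,287.20 × 0.0025 = $5.72
Social Security tax: $2,287.20 × 0.061 = $139.52
Medicare tax: $2,287.20 × 0.025 = $57.18
PFL insurance: $2,287.20 × 0.0087 = $19.90
Gym membership: $87.59
Group life insurance premium: $17.08
Total deductions = $5.72 + $139.52 + $57.18 + $19.90 + $87.59 + $17.08 = $326.99
Net pay = $2,287.20 − $326.99 = $1,960.21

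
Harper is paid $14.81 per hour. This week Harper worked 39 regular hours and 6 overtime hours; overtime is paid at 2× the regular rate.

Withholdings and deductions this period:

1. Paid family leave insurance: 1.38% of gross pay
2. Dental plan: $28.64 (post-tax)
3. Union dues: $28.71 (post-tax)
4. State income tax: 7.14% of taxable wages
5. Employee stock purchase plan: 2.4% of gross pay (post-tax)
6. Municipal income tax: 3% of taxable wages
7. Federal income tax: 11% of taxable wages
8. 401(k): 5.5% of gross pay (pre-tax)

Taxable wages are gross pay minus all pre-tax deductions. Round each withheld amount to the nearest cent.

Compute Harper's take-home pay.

Regular pay: 39 × $14.81 = $577.59
Overtime pay: 6 × $14.81 × 2 = $177.72
Gross pay = $577.59 + $177.72 = $755.31
401(k): $755.31 × 0.055 = $41.54
Taxable wages = $755.31 − $41.54 = $713.77
State income tax: $713.77 × 0.0714 = $50.96
Municipal income tax: $713.77 × 0.03 = $21.41
Federal income tax: $713.77 × 0.11 = $78.51
Paid family leave insurance: $755.31 × 0.0138 = $10.42
Union dues: $28.71
Dental plan: $28.64
Employee stock purchase plan: $755.31 × 0.024 = $18.13
Total deductions = $41.54 + $50.96 + $21.41 + $78.51 + $10.42 + $28.71 + $28.64 + $18.13 = $278.32
Net pay = $755.31 − $278.32 = $476.99

$476.99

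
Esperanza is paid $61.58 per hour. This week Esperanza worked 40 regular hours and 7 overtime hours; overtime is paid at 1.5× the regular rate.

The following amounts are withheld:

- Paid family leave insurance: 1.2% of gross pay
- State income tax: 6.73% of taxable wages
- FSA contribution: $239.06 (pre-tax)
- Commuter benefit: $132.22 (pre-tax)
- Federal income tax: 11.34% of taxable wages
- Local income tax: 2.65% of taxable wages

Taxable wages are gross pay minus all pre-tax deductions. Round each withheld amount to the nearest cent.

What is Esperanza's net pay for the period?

$2,133.77

Regular pay: 40 × $61.58 = $2,463.20
Overtime pay: 7 × $61.58 × 1.5 = $646.59
Gross pay = $2,463.20 + $646.59 = $3,109.79
FSA contribution: $239.06
Commuter benefit: $132.22
Pre-tax total = $239.06 + $132.22 = $371.28
Taxable wages = $3,109.79 − $371.28 = $2,738.51
Federal income tax: $2,738.51 × 0.1134 = $310.55
State income tax: $2,738.51 × 0.0673 = $184.30
Local income tax: $2,738.51 × 0.0265 = $72.57
Paid family leave insurance: $3,109.79 × 0.012 = $37.32
Total deductions = $239.06 + $132.22 + $310.55 + $184.30 + $72.57 + $37.32 = $976.02
Net pay = $3,109.79 − $976.02 = $2,133.77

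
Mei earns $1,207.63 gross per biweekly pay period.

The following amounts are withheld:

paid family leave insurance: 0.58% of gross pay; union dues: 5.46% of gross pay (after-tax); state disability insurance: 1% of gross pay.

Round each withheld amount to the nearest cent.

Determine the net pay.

$1,122.61

State disability insurance: $1,207.63 × 0.01 = $12.08
Paid family leave insurance: $1,207.63 × 0.0058 = $7.00
Union dues: $1,207.63 × 0.0546 = $65.94
Total deductions = $12.08 + $7.00 + $65.94 = $85.02
Net pay = $1,207.63 − $85.02 = $1,122.61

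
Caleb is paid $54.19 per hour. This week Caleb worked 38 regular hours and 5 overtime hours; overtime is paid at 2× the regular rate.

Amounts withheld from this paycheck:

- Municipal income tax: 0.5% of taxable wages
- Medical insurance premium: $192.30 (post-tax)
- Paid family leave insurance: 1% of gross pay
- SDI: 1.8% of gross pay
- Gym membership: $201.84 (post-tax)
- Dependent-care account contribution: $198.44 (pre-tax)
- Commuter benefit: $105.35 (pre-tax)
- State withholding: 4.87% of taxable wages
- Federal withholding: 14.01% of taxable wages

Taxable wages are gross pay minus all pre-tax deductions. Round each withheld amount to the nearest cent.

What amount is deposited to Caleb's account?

Regular pay: 38 × $54.19 = $2,059.22
Overtime pay: 5 × $54.19 × 2 = $541.90
Gross pay = $2,059.22 + $541.90 = $2,601.12
Commuter benefit: $105.35
Dependent-care account contribution: $198.44
Pre-tax total = $105.35 + $198.44 = $303.79
Taxable wages = $2,601.12 − $303.79 = $2,297.33
Municipal income tax: $2,297.33 × 0.005 = $11.49
State withholding: $2,297.33 × 0.0487 = $111.88
Federal withholding: $2,297.33 × 0.1401 = $321.86
Paid family leave insurance: $2,601.12 × 0.01 = $26.01
SDI: $2,601.12 × 0.018 = $46.82
Medical insurance premium: $192.30
Gym membership: $201.84
Total deductions = $105.35 + $198.44 + $11.49 + $111.88 + $321.86 + $26.01 + $46.82 + $192.30 + $201.84 = $1,215.99
Net pay = $2,601.12 − $1,215.99 = $1,385.13

$1,385.13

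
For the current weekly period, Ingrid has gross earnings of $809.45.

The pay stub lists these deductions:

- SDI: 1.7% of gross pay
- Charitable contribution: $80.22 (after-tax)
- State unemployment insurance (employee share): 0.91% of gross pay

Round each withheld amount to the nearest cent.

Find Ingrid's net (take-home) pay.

$708.10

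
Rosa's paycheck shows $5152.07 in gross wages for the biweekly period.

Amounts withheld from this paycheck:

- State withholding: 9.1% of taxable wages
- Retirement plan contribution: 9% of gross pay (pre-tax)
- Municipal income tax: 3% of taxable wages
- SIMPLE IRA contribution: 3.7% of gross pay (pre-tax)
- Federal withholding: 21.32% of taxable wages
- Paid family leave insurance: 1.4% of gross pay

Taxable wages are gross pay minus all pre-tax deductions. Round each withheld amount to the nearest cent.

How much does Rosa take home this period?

$2922.47

SIMPLE IRA contribution: $5152.07 × 0.037 = $190.63
Retirement plan contribution: $5152.07 × 0.09 = $463.69
Pre-tax total = $190.63 + $463.69 = $654.32
Taxable wages = $5152.07 − $654.32 = $4497.75
State withholding: $4497.75 × 0.091 = $409.30
Federal withholding: $4497.75 × 0.2132 = $958.92
Municipal income tax: $4497.75 × 0.03 = $134.93
Paid family leave insurance: $5152.07 × 0.014 = $72.13
Total deductions = $190.63 + $463.69 + $409.30 + $958.92 + $134.93 + $72.13 = $2229.60
Net pay = $5152.07 − $2229.60 = $2922.47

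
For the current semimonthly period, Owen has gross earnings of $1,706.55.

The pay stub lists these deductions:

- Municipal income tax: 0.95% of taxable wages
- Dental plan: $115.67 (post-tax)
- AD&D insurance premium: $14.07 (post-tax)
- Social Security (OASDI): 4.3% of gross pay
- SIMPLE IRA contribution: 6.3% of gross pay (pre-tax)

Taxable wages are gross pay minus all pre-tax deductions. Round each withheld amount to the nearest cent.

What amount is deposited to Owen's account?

$1,380.73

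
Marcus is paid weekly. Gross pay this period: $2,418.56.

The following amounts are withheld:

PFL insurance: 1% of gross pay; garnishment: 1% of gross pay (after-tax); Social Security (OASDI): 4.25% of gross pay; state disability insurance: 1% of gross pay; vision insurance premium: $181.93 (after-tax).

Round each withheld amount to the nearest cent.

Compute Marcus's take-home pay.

$2,061.27

Social Security (OASDI): $2,418.56 × 0.0425 = $102.79
State disability insurance: $2,418.56 × 0.01 = $24.19
PFL insurance: $2,418.56 × 0.01 = $24.19
Garnishment: $2,418.56 × 0.01 = $24.19
Vision insurance premium: $181.93
Total deductions = $102.79 + $24.19 + $24.19 + $24.19 + $181.93 = $357.29
Net pay = $2,418.56 − $357.29 = $2,061.27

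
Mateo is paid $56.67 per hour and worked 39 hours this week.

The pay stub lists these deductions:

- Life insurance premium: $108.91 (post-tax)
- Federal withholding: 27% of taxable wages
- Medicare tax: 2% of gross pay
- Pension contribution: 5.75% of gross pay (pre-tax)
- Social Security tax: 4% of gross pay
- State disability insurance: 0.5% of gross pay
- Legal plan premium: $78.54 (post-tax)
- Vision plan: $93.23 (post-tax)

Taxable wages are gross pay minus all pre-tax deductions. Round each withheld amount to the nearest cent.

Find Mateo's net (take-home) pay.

Gross pay: 39 × $56.67 = $2210.13
Pension contribution: $2210.13 × 0.0575 = $127.08
Taxable wages = $2210.13 − $127.08 = $2083.05
Federal withholding: $2083.05 × 0.27 = $562.42
Medicare tax: $2210.13 × 0.02 = $44.20
Social Security tax: $2210.13 × 0.04 = $88.41
State disability insurance: $2210.13 × 0.005 = $11.05
Life insurance premium: $108.91
Legal plan premium: $78.54
Vision plan: $93.23
Total deductions = $127.08 + $562.42 + $44.20 + $88.41 + $11.05 + $108.91 + $78.54 + $93.23 = $1113.84
Net pay = $2210.13 − $1113.84 = $1096.29

$1096.29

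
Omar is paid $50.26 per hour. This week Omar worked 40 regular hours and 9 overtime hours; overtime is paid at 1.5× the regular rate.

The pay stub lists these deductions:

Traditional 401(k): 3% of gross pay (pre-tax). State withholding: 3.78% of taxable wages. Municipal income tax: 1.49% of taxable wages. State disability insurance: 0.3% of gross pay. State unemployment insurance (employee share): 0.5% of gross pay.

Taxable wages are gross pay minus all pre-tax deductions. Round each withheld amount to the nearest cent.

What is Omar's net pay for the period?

$2,449.28

Regular pay: 40 × $50.26 = $2,010.40
Overtime pay: 9 × $50.26 × 1.5 = $678.51
Gross pay = $2,010.40 + $678.51 = $2,688.91
Traditional 401(k): $2,688.91 × 0.03 = $80.67
Taxable wages = $2,688.91 − $80.67 = $2,608.24
Municipal income tax: $2,608.24 × 0.0149 = $38.86
State withholding: $2,608.24 × 0.0378 = $98.59
State unemployment insurance (employee share): $2,688.91 × 0.005 = $13.44
State disability insurance: $2,688.91 × 0.003 = $8.07
Total deductions = $80.67 + $38.86 + $98.59 + $13.44 + $8.07 = $239.63
Net pay = $2,688.91 − $239.63 = $2,449.28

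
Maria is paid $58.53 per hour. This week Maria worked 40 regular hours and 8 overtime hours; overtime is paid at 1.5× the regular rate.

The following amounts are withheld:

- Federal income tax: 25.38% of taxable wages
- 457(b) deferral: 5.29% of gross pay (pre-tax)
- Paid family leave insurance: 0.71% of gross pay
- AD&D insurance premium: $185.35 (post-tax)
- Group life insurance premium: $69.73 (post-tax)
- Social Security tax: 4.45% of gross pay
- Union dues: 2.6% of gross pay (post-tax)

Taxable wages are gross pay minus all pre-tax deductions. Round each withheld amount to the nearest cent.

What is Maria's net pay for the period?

Regular pay: 40 × $58.53 = $2,341.20
Overtime pay: 8 × $58.53 × 1.5 = $702.36
Gross pay = $2,341.20 + $702.36 = $3,043.56
457(b) deferral: $3,043.56 × 0.0529 = $161.00
Taxable wages = $3,043.56 − $161.00 = $2,882.56
Federal income tax: $2,882.56 × 0.2538 = $731.59
Social Security tax: $3,043.56 × 0.0445 = $135.44
Paid family leave insurance: $3,043.56 × 0.0071 = $21.61
AD&D insurance premium: $185.35
Group life insurance premium: $69.73
Union dues: $3,043.56 × 0.026 = $79.13
Total deductions = $161.00 + $731.59 + $135.44 + $21.61 + $185.35 + $69.73 + $79.13 = $1,383.85
Net pay = $3,043.56 − $1,383.85 = $1,659.71

$1,659.71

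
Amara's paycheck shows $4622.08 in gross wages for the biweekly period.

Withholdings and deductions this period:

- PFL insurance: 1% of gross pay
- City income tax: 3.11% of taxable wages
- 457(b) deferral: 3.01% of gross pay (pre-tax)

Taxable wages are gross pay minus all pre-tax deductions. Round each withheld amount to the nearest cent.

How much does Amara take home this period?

$4297.32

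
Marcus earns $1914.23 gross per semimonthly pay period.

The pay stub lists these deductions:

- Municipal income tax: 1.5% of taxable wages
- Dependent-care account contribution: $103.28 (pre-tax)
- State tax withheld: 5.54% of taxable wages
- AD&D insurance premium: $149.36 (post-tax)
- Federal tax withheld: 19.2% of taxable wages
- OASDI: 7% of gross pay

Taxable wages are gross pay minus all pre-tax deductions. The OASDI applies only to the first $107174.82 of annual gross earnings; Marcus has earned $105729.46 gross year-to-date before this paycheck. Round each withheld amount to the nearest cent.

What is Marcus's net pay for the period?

Dependent-care account contribution: $103.28
Taxable wages = $1914.23 − $103.28 = $1810.95
State tax withheld: $1810.95 × 0.0554 = $100.33
Municipal income tax: $1810.95 × 0.015 = $27.16
Federal tax withheld: $1810.95 × 0.192 = $347.70
OASDI: only $107174.82 − $105729.46 = $1445.36 of this check is subject → $1445.36 × 0.07 = $101.18
AD&D insurance premium: $149.36
Total deductions = $103.28 + $100.33 + $27.16 + $347.70 + $101.18 + $149.36 = $829.01
Net pay = $1914.23 − $829.01 = $1085.22

$1085.22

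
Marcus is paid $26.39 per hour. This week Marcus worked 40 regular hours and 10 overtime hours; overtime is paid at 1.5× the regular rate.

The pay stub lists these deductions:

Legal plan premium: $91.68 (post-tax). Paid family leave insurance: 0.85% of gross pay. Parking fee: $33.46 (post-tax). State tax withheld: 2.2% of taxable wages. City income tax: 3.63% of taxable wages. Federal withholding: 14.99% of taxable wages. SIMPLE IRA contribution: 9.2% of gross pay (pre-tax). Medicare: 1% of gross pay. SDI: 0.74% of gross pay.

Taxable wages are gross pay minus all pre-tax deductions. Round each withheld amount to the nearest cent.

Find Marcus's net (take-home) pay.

Regular pay: 40 × $26.39 = $1,055.60
Overtime pay: 10 × $26.39 × 1.5 = $395.85
Gross pay = $1,055.60 + $395.85 = $1,451.45
SIMPLE IRA contribution: $1,451.45 × 0.092 = $133.53
Taxable wages = $1,451.45 − $133.53 = $1,317.92
City income tax: $1,317.92 × 0.0363 = $47.84
State tax withheld: $1,317.92 × 0.022 = $28.99
Federal withholding: $1,317.92 × 0.1499 = $197.56
Paid family leave insurance: $1,451.45 × 0.0085 = $12.34
SDI: $1,451.45 × 0.0074 = $10.74
Medicare: $1,451.45 × 0.01 = $14.51
Legal plan premium: $91.68
Parking fee: $33.46
Total deductions = $133.53 + $47.84 + $28.99 + $197.56 + $12.34 + $10.74 + $14.51 + $91.68 + $33.46 = $570.65
Net pay = $1,451.45 − $570.65 = $880.80

$880.80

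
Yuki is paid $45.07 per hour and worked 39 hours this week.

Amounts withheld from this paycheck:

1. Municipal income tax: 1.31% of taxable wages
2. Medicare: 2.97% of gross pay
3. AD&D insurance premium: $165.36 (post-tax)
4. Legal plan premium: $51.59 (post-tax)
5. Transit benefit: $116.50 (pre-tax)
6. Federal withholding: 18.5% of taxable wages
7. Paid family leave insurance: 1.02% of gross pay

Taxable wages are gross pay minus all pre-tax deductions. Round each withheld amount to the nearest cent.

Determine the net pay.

$1029.02

Gross pay: 39 × $45.07 = $1757.73
Transit benefit: $116.50
Taxable wages = $1757.73 − $116.50 = $1641.23
Municipal income tax: $1641.23 × 0.0131 = $21.50
Federal withholding: $1641.23 × 0.185 = $303.63
Medicare: $1757.73 × 0.0297 = $52.20
Paid family leave insurance: $1757.73 × 0.0102 = $17.93
AD&D insurance premium: $165.36
Legal plan premium: $51.59
Total deductions = $116.50 + $21.50 + $303.63 + $52.20 + $17.93 + $165.36 + $51.59 = $728.71
Net pay = $1757.73 − $728.71 = $1029.02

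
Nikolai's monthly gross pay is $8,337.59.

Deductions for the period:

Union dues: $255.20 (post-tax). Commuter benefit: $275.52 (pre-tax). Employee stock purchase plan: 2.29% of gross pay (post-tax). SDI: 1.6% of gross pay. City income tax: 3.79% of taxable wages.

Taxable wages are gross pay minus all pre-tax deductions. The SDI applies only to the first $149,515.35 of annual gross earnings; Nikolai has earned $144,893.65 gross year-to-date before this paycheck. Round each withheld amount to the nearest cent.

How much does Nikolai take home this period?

$7,236.44

Commuter benefit: $275.52
Taxable wages = $8,337.59 − $275.52 = $8,062.07
City income tax: $8,062.07 × 0.0379 = $305.55
SDI: only $149,515.35 − $144,893.65 = $4,621.70 of this check is subject → $4,621.70 × 0.016 = $73.95
Union dues: $255.20
Employee stock purchase plan: $8,337.59 × 0.0229 = $190.93
Total deductions = $275.52 + $305.55 + $73.95 + $255.20 + $190.93 = $1,101.15
Net pay = $8,337.59 − $1,101.15 = $7,236.44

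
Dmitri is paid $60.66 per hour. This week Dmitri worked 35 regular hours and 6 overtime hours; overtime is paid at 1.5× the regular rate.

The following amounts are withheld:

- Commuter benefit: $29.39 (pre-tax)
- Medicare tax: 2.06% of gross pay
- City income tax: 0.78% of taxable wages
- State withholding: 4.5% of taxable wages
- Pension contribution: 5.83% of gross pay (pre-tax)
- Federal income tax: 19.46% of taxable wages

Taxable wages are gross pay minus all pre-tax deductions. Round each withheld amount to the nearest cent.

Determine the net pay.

$1814.51

Regular pay: 35 × $60.66 = $2123.10
Overtime pay: 6 × $60.66 × 1.5 = $545.94
Gross pay = $2123.10 + $545.94 = $2669.04
Commuter benefit: $29.39
Pension contribution: $2669.04 × 0.0583 = $155.61
Pre-tax total = $29.39 + $155.61 = $185.00
Taxable wages = $2669.04 − $185.00 = $2484.04
Federal income tax: $2484.04 × 0.1946 = $483.39
State withholding: $2484.04 × 0.045 = $111.78
City income tax: $2484.04 × 0.0078 = $19.38
Medicare tax: $2669.04 × 0.0206 = $54.98
Total deductions = $29.39 + $155.61 + $483.39 + $111.78 + $19.38 + $54.98 = $854.53
Net pay = $2669.04 − $854.53 = $1814.51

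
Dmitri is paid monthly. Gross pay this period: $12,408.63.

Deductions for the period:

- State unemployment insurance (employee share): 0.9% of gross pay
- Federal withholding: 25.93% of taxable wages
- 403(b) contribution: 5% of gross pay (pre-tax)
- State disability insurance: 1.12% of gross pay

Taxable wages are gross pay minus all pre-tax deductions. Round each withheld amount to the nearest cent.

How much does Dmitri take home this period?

403(b) contribution: $12,408.63 × 0.05 = $620.43
Taxable wages = $12,408.63 − $620.43 = $11,788.20
Federal withholding: $11,788.20 × 0.2593 = $3,056.68
State unemployment insurance (employee share): $12,408.63 × 0.009 = $111.68
State disability insurance: $12,408.63 × 0.0112 = $138.98
Total deductions = $620.43 + $3,056.68 + $111.68 + $138.98 = $3,927.77
Net pay = $12,408.63 − $3,927.77 = $8,480.86

$8,480.86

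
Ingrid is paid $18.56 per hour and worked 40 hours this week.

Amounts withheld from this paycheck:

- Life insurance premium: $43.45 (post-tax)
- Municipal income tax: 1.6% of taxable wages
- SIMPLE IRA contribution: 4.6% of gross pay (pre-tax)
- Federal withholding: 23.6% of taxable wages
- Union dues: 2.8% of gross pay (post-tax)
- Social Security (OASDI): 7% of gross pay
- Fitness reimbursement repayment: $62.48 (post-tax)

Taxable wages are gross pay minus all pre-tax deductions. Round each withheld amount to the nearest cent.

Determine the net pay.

$351.08

Gross pay: 40 × $18.56 = $742.40
SIMPLE IRA contribution: $742.40 × 0.046 = $34.15
Taxable wages = $742.40 − $34.15 = $708.25
Federal withholding: $708.25 × 0.236 = $167.15
Municipal income tax: $708.25 × 0.016 = $11.33
Social Security (OASDI): $742.40 × 0.07 = $51.97
Union dues: $742.40 × 0.028 = $20.79
Fitness reimbursement repayment: $62.48
Life insurance premium: $43.45
Total deductions = $34.15 + $167.15 + $11.33 + $51.97 + $20.79 + $62.48 + $43.45 = $391.32
Net pay = $742.40 − $391.32 = $351.08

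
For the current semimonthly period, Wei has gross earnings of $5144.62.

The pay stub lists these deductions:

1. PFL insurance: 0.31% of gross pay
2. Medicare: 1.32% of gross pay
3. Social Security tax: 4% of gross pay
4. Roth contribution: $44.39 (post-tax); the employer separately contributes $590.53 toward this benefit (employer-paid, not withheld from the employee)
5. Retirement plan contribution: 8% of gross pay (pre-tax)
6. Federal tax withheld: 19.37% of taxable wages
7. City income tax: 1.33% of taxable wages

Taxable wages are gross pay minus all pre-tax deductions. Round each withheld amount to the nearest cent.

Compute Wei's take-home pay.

Retirement plan contribution: $5144.62 × 0.08 = $411.57
Taxable wages = $5144.62 − $411.57 = $4733.05
Federal tax withheld: $4733.05 × 0.1937 = $916.79
City income tax: $4733.05 × 0.0133 = $62.95
Medicare: $5144.62 × 0.0132 = $67.91
Social Security tax: $5144.62 × 0.04 = $205.78
PFL insurance: $5144.62 × 0.0031 = $15.95
Roth contribution: $44.39
(Employer's $590.53 toward Roth contribution is not withheld from the employee.)
Total deductions = $411.57 + $916.79 + $62.95 + $67.91 + $205.78 + $15.95 + $44.39 = $1725.34
Net pay = $5144.62 − $1725.34 = $3419.28

$3419.28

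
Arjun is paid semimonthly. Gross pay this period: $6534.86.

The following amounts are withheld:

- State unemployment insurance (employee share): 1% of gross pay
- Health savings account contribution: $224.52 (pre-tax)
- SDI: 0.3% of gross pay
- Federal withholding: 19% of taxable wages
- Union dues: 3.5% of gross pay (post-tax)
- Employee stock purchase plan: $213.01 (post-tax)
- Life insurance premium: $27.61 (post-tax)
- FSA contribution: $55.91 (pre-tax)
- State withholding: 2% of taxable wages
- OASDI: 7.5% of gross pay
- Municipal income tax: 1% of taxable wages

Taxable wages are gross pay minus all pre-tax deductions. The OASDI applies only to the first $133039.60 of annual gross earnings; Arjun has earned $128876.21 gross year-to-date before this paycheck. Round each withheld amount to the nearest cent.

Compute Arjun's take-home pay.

$4011.92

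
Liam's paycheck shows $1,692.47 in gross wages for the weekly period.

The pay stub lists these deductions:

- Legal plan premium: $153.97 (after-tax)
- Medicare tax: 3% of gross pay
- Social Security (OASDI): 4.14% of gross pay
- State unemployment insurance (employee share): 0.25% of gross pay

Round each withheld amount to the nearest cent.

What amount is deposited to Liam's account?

Social Security (OASDI): $1,692.47 × 0.0414 = $70.07
State unemployment insurance (employee share): $1,692.47 × 0.0025 = $4.23
Medicare tax: $1,692.47 × 0.03 = $50.77
Legal plan premium: $153.97
Total deductions = $70.07 + $4.23 + $50.77 + $153.97 = $279.04
Net pay = $1,692.47 − $279.04 = $1,413.43

$1,413.43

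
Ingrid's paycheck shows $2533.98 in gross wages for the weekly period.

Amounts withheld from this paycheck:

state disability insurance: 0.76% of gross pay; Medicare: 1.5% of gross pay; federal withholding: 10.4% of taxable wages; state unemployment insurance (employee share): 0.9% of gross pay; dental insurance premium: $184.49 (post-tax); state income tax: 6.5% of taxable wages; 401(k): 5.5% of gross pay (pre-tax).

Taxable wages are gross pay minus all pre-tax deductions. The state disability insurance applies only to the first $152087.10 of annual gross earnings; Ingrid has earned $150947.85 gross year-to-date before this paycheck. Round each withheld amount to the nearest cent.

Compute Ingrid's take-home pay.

$1735.95

401(k): $2533.98 × 0.055 = $139.37
Taxable wages = $2533.98 − $139.37 = $2394.61
Federal withholding: $2394.61 × 0.104 = $249.04
State income tax: $2394.61 × 0.065 = $155.65
State unemployment insurance (employee share): $2533.98 × 0.009 = $22.81
State disability insurance: only $152087.10 − $150947.85 = $1139.25 of this check is subject → $1139.25 × 0.0076 = $8.66
Medicare: $2533.98 × 0.015 = $38.01
Dental insurance premium: $184.49
Total deductions = $139.37 + $249.04 + $155.65 + $22.81 + $8.66 + $38.01 + $184.49 = $798.03
Net pay = $2533.98 − $798.03 = $1735.95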